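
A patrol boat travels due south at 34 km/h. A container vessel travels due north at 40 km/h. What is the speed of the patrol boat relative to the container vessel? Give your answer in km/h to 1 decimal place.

74.0 km/h

Taking east as x and north as y: patrol boat velocity = (0.000, -34.000) km/h; container vessel velocity = (0.000, 40.000) km/h.
Velocity of patrol boat relative to container vessel = (0.000, -34.000) − (0.000, 40.000) = (0.000, -74.000) km/h.
Magnitude = |(0.000, -74.000)| = 74.000 km/h.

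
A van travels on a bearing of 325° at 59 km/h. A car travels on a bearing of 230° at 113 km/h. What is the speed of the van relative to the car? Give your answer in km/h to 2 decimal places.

Taking east as x and north as y: van velocity = (-33.841, 48.330) km/h; car velocity = (-86.563, -72.635) km/h.
Velocity of van relative to car = (-33.841, 48.330) − (-86.563, -72.635) = (52.722, 120.965) km/h.
Magnitude = |(52.722, 120.965)| = 131.955 km/h.

131.96 km/h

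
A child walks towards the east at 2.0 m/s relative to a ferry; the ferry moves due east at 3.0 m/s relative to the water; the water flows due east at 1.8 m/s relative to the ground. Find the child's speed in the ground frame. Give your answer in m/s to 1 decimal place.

In east/north components (m/s): child relative to ferry = (2.000, 0.000); ferry relative to water = (3.000, 0.000); water relative to ground = (1.800, 0.000).
Sum = (6.800, 0.000) m/s.
Speed = |(6.800, 0.000)| = 6.800 m/s.

6.8 m/s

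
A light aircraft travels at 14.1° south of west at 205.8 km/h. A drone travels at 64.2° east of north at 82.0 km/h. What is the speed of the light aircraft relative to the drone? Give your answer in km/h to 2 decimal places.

286.58 km/h

Taking east as x and north as y: light aircraft velocity = (-199.600, -50.136) km/h; drone velocity = (73.826, 35.689) km/h.
Velocity of light aircraft relative to drone = (-199.600, -50.136) − (73.826, 35.689) = (-273.426, -85.825) km/h.
Magnitude = |(-273.426, -85.825)| = 286.579 km/h.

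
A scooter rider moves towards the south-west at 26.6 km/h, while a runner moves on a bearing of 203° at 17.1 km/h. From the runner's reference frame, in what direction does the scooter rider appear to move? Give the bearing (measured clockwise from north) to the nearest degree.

Taking east as x and north as y: scooter rider velocity = (-18.809, -18.809) km/h; runner velocity = (-6.682, -15.741) km/h.
Velocity of scooter rider relative to runner = (-18.809, -18.809) − (-6.682, -15.741) = (-12.128, -3.068) km/h.
Bearing = atan2(-12.13, -3.07) = 255.80° clockwise from north.

256°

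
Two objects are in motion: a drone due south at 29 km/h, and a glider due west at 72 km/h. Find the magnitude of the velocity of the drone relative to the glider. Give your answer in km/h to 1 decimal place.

Taking east as x and north as y: drone velocity = (0.000, -29.000) km/h; glider velocity = (-72.000, 0.000) km/h.
Velocity of drone relative to glider = (0.000, -29.000) − (-72.000, 0.000) = (72.000, -29.000) km/h.
Magnitude = |(72.000, -29.000)| = 77.621 km/h.

77.6 km/h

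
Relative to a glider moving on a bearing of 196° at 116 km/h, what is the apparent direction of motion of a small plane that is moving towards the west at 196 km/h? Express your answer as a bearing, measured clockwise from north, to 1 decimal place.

304.2°

Taking east as x and north as y: small plane velocity = (-196.000, 0.000) km/h; glider velocity = (-31.974, -111.506) km/h.
Velocity of small plane relative to glider = (-196.000, 0.000) − (-31.974, -111.506) = (-164.026, 111.506) km/h.
Bearing = atan2(-164.03, 111.51) = 304.21° clockwise from north.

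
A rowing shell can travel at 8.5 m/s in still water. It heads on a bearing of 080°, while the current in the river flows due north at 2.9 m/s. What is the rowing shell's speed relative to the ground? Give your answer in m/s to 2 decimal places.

Taking east as x and north as y: velocity relative to the water = (8.371, 1.476) m/s; the water relative to ground = (0.000, 2.900) m/s.
Velocity relative to ground = (8.371, 1.476) + (0.000, 2.900) = (8.371, 4.376) m/s.
Speed = |(8.371, 4.376)| = 9.446 m/s.

9.45 m/s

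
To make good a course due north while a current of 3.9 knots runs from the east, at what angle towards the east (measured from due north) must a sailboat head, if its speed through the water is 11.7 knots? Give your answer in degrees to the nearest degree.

The current pushes perpendicular to the desired track; the heading must have a component into the current equal to 3.9 knots: 11.7 sin θ = 3.9.
sin θ = 0.3333, so θ = 19.471°.

19°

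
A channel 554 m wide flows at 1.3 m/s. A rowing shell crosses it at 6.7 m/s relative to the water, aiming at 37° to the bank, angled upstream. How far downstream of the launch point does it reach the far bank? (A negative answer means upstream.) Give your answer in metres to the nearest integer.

Perpendicular speed = 4.032 m/s; crossing time = 554 / 4.032 = 137.395 s.
Net downstream speed = -4.051 m/s.
Drift = -4.051 × 137.395 = -556.569 m (upstream).

-557 m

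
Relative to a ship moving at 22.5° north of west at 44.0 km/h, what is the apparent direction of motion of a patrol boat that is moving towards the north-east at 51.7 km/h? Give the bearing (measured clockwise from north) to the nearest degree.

Taking east as x and north as y: patrol boat velocity = (36.557, 36.557) km/h; ship velocity = (-40.651, 16.838) km/h.
Velocity of patrol boat relative to ship = (36.557, 36.557) − (-40.651, 16.838) = (77.208, 19.719) km/h.
Bearing = atan2(77.21, 19.72) = 75.67° clockwise from north.

076°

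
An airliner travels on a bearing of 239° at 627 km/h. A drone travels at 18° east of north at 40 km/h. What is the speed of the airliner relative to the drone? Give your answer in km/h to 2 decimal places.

Taking east as x and north as y: airliner velocity = (-537.444, -322.929) km/h; drone velocity = (12.361, 38.042) km/h.
Velocity of airliner relative to drone = (-537.444, -322.929) − (12.361, 38.042) = (-549.805, -360.971) km/h.
Magnitude = |(-549.805, -360.971)| = 657.712 km/h.

657.71 km/h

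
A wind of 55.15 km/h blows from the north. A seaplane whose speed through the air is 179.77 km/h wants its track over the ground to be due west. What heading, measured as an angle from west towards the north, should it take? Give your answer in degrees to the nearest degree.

The wind pushes perpendicular to the desired track; the heading must have a component into the wind equal to 55.15 km/h: 179.77 sin θ = 55.15.
sin θ = 0.3068, so θ = 17.865°.

18°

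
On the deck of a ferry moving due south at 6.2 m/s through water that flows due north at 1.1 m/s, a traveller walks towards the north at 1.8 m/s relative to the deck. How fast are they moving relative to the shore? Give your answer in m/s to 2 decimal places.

In east/north components (m/s): traveller relative to ferry = (0.000, 1.800); ferry relative to water = (0.000, -6.200); water relative to ground = (0.000, 1.100).
Sum = (0.000, -3.300) m/s.
Speed = |(0.000, -3.300)| = 3.300 m/s.

3.30 m/s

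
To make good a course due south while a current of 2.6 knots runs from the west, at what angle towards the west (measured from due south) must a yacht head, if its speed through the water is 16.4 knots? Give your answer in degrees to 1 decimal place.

9.1°

The current pushes perpendicular to the desired track; the heading must have a component into the current equal to 2.6 knots: 16.4 sin θ = 2.6.
sin θ = 0.1585, so θ = 9.122°.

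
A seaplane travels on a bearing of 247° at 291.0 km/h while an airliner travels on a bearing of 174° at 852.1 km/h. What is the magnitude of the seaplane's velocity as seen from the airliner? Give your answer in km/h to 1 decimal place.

815.9 km/h

Taking east as x and north as y: seaplane velocity = (-267.867, -113.703) km/h; airliner velocity = (89.069, -847.432) km/h.
Velocity of seaplane relative to airliner = (-267.867, -113.703) − (89.069, -847.432) = (-356.936, 733.729) km/h.
Magnitude = |(-356.936, 733.729)| = 815.942 km/h.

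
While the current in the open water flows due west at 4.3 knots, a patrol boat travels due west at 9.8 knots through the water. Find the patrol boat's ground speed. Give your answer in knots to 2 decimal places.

14.10 knots

Taking east as x and north as y: velocity relative to the water = (-9.800, 0.000) knots; the water relative to ground = (-4.300, 0.000) knots.
Velocity relative to ground = (-9.800, 0.000) + (-4.300, 0.000) = (-14.100, 0.000) knots.
Speed = |(-14.100, 0.000)| = 14.100 knots.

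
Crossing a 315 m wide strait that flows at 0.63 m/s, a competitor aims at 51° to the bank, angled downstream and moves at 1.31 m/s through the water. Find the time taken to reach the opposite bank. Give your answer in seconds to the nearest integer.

309 s

The component of the competitor's velocity perpendicular to the bank is 1.31 × sin 51° = 1.018 m/s.
Only the cross-stream component determines the crossing time; the current contributes nothing perpendicular to the bank.
Time = 315 / 1.018 = 309.412 s.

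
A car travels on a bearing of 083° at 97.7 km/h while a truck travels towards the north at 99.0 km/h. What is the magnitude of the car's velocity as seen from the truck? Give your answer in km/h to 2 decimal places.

Taking east as x and north as y: car velocity = (96.972, 11.907) km/h; truck velocity = (0.000, 99.000) km/h.
Velocity of car relative to truck = (96.972, 11.907) − (0.000, 99.000) = (96.972, -87.093) km/h.
Magnitude = |(96.972, -87.093)| = 130.341 km/h.

130.34 km/h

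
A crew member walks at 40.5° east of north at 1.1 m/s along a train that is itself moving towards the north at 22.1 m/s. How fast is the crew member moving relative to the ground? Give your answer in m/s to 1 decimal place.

Taking east as x and north as y: train velocity = (0.000, 22.100) m/s; crew member velocity relative to train = (0.714, 0.836) m/s.
Velocity relative to ground = (0.000, 22.100) + (0.714, 0.836) = (0.714, 22.936) m/s.
Speed = |(0.714, 22.936)| = 22.948 m/s.

22.9 m/s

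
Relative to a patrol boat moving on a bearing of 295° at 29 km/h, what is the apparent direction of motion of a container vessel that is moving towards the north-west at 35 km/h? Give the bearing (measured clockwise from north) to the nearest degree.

Taking east as x and north as y: container vessel velocity = (-24.749, 24.749) km/h; patrol boat velocity = (-26.283, 12.256) km/h.
Velocity of container vessel relative to patrol boat = (-24.749, 24.749) − (-26.283, 12.256) = (1.534, 12.493) km/h.
Bearing = atan2(1.53, 12.49) = 7.00° clockwise from north.

007°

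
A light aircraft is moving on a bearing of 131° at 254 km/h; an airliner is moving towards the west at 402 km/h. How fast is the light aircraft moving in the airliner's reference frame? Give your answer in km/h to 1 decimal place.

Taking east as x and north as y: light aircraft velocity = (191.696, -166.639) km/h; airliner velocity = (-402.000, 0.000) km/h.
Velocity of light aircraft relative to airliner = (191.696, -166.639) − (-402.000, 0.000) = (593.696, -166.639) km/h.
Magnitude = |(593.696, -166.639)| = 616.639 km/h.

616.6 km/h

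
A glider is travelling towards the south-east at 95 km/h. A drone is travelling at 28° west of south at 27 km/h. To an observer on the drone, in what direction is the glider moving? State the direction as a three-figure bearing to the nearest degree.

Taking east as x and north as y: glider velocity = (67.175, -67.175) km/h; drone velocity = (-12.676, -23.840) km/h.
Velocity of glider relative to drone = (67.175, -67.175) − (-12.676, -23.840) = (79.851, -43.336) km/h.
Bearing = atan2(79.85, -43.34) = 118.49° clockwise from north.

118°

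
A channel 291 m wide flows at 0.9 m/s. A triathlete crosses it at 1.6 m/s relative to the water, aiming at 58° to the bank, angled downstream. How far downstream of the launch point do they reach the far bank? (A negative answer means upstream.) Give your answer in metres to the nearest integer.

Perpendicular speed = 1.357 m/s; crossing time = 291 / 1.357 = 214.463 s.
Net downstream speed = 1.748 m/s.
Drift = 1.748 × 214.463 = 374.854 m (downstream).

375 m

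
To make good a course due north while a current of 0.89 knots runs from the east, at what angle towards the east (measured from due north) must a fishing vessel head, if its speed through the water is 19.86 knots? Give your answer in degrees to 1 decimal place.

2.6°

The current pushes perpendicular to the desired track; the heading must have a component into the current equal to 0.89 knots: 19.86 sin θ = 0.89.
sin θ = 0.0448, so θ = 2.568°.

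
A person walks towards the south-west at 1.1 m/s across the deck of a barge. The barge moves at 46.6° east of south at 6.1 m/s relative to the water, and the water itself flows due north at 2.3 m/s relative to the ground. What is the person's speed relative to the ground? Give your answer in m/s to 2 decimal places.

In east/north components (m/s): person relative to barge = (-0.778, -0.778); barge relative to water = (4.432, -4.191); water relative to ground = (0.000, 2.300).
Sum = (3.654, -2.669) m/s.
Speed = |(3.654, -2.669)| = 4.525 m/s.

4.53 m/s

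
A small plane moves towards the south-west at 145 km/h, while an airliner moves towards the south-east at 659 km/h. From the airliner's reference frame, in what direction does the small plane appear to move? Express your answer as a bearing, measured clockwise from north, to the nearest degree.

303°

Taking east as x and north as y: small plane velocity = (-102.530, -102.530) km/h; airliner velocity = (465.983, -465.983) km/h.
Velocity of small plane relative to airliner = (-102.530, -102.530) − (465.983, -465.983) = (-568.514, 363.453) km/h.
Bearing = atan2(-568.51, 363.45) = 302.59° clockwise from north.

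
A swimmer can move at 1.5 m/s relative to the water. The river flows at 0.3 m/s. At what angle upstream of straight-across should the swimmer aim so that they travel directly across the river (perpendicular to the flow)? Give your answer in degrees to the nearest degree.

12°

To cancel the current, the upstream component of the swimmer's velocity must equal the flow: 1.5 sin θ = 0.3.
sin θ = 0.3 / 1.5 = 0.2000.
θ = arcsin(0.2000) = 11.537°.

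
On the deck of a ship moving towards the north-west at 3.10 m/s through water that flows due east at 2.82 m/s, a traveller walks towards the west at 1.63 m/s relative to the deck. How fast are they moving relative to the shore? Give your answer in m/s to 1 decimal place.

2.4 m/s

In east/north components (m/s): traveller relative to ship = (-1.630, 0.000); ship relative to water = (-2.192, 2.192); water relative to ground = (2.820, 0.000).
Sum = (-1.002, 2.192) m/s.
Speed = |(-1.002, 2.192)| = 2.410 m/s.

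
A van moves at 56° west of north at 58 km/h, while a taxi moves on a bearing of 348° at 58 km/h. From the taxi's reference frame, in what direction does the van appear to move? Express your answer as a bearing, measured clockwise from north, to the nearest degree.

Taking east as x and north as y: van velocity = (-48.084, 32.433) km/h; taxi velocity = (-12.059, 56.733) km/h.
Velocity of van relative to taxi = (-48.084, 32.433) − (-12.059, 56.733) = (-36.025, -24.299) km/h.
Bearing = atan2(-36.03, -24.30) = 236.00° clockwise from north.

236°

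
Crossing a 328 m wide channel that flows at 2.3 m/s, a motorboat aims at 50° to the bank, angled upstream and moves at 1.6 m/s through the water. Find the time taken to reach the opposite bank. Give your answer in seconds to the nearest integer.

268 s

The component of the motorboat's velocity perpendicular to the bank is 1.6 × sin 50° = 1.226 m/s.
The flow acts along the bank and has no component across it.
Time = 328 / 1.226 = 267.608 s.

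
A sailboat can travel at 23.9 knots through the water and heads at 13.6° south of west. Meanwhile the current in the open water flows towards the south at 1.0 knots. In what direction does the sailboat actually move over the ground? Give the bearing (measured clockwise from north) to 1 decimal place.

254.1°

Taking east as x and north as y: velocity relative to the water = (-23.230, -5.620) knots; the water relative to ground = (0.000, -1.000) knots.
Velocity relative to ground = (-23.230, -5.620) + (0.000, -1.000) = (-23.230, -6.620) knots.
Bearing = atan2(-23.23, -6.62) = 254.09° clockwise from north.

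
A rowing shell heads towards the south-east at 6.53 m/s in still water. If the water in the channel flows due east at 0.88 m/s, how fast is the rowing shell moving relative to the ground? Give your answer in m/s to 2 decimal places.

Taking east as x and north as y: velocity relative to the water = (4.617, -4.617) m/s; the water relative to ground = (0.880, 0.000) m/s.
Velocity relative to ground = (4.617, -4.617) + (0.880, 0.000) = (5.497, -4.617) m/s.
Speed = |(5.497, -4.617)| = 7.179 m/s.

7.18 m/s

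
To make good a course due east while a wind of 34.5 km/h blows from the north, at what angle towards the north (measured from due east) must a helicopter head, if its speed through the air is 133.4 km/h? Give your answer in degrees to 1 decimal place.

The wind pushes perpendicular to the desired track; the heading must have a component into the wind equal to 34.5 km/h: 133.4 sin θ = 34.5.
sin θ = 0.2586, so θ = 14.988°.

15.0°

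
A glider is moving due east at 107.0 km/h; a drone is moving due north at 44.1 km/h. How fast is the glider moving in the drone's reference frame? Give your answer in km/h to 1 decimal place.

115.7 km/h

Taking east as x and north as y: glider velocity = (107.000, 0.000) km/h; drone velocity = (0.000, 44.100) km/h.
Velocity of glider relative to drone = (107.000, 0.000) − (0.000, 44.100) = (107.000, -44.100) km/h.
Magnitude = |(107.000, -44.100)| = 115.732 km/h.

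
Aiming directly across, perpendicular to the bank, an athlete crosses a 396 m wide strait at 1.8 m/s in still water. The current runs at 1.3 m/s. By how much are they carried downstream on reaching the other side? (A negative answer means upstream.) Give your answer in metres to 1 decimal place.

Perpendicular speed = 1.800 m/s; crossing time = 396 / 1.800 = 220.000 s.
Net downstream speed = 1.300 m/s.
Drift = 1.300 × 220.000 = 286.000 m (downstream).

286.0 m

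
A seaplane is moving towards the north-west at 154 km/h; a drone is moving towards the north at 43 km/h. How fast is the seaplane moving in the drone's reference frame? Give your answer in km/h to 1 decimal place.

Taking east as x and north as y: seaplane velocity = (-108.894, 108.894) km/h; drone velocity = (0.000, 43.000) km/h.
Velocity of seaplane relative to drone = (-108.894, 108.894) − (0.000, 43.000) = (-108.894, 65.894) km/h.
Magnitude = |(-108.894, 65.894)| = 127.280 km/h.

127.3 km/h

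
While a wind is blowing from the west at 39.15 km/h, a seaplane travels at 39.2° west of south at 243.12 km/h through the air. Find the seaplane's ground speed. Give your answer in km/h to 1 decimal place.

220.5 km/h

Taking east as x and north as y: velocity relative to the air = (-153.659, -188.405) km/h; the air relative to ground = (39.150, 0.000) km/h.
Velocity relative to ground = (-153.659, -188.405) + (39.150, 0.000) = (-114.509, -188.405) km/h.
Speed = |(-114.509, -188.405)| = 220.473 km/h.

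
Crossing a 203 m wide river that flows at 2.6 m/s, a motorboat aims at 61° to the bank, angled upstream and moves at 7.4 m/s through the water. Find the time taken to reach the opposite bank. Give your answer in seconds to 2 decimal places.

The component of the motorboat's velocity perpendicular to the bank is 7.4 × sin 61° = 6.472 m/s.
The flow acts along the bank and has no component across it.
Time = 203 / 6.472 = 31.365 s.

31.36 s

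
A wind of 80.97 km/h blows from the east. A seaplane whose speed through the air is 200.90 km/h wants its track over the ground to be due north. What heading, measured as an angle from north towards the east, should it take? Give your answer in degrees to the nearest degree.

The wind pushes perpendicular to the desired track; the heading must have a component into the wind equal to 80.97 km/h: 200.90 sin θ = 80.97.
sin θ = 0.4030, so θ = 23.768°.

24°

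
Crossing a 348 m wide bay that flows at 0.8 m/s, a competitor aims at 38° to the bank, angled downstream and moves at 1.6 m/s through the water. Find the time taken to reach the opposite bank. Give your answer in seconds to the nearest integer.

353 s

The component of the competitor's velocity perpendicular to the bank is 1.6 × sin 38° = 0.985 m/s.
Only the cross-stream component determines the crossing time; the current contributes nothing perpendicular to the bank.
Time = 348 / 0.985 = 353.279 s.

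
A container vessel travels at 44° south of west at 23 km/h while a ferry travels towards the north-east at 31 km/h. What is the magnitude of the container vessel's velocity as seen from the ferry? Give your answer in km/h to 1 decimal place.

Taking east as x and north as y: container vessel velocity = (-16.545, -15.977) km/h; ferry velocity = (21.920, 21.920) km/h.
Velocity of container vessel relative to ferry = (-16.545, -15.977) − (21.920, 21.920) = (-38.465, -37.897) km/h.
Magnitude = |(-38.465, -37.897)| = 53.998 km/h.

54.0 km/h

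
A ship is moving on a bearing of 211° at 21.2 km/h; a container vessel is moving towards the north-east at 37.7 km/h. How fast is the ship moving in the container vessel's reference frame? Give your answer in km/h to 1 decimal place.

Taking east as x and north as y: ship velocity = (-10.919, -18.172) km/h; container vessel velocity = (26.658, 26.658) km/h.
Velocity of ship relative to container vessel = (-10.919, -18.172) − (26.658, 26.658) = (-37.577, -44.830) km/h.
Magnitude = |(-37.577, -44.830)| = 58.496 km/h.

58.5 km/h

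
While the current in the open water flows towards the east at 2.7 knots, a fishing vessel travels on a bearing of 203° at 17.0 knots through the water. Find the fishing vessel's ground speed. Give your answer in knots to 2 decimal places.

Taking east as x and north as y: velocity relative to the water = (-6.642, -15.649) knots; the water relative to ground = (2.700, 0.000) knots.
Velocity relative to ground = (-6.642, -15.649) + (2.700, 0.000) = (-3.942, -15.649) knots.
Speed = |(-3.942, -15.649)| = 16.138 knots.

16.14 knots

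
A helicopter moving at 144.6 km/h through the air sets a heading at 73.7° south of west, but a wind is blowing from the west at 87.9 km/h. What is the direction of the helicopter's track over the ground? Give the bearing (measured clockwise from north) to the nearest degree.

161°

Taking east as x and north as y: velocity relative to the air = (-40.584, -138.788) km/h; the air relative to ground = (87.900, 0.000) km/h.
Velocity relative to ground = (-40.584, -138.788) + (87.900, 0.000) = (47.316, -138.788) km/h.
Bearing = atan2(47.32, -138.79) = 161.17° clockwise from north.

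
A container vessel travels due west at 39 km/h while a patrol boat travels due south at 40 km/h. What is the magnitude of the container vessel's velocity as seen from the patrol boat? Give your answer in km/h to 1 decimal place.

55.9 km/h

Taking east as x and north as y: container vessel velocity = (-39.000, 0.000) km/h; patrol boat velocity = (0.000, -40.000) km/h.
Velocity of container vessel relative to patrol boat = (-39.000, 0.000) − (0.000, -40.000) = (-39.000, 40.000) km/h.
Magnitude = |(-39.000, 40.000)| = 55.866 km/h.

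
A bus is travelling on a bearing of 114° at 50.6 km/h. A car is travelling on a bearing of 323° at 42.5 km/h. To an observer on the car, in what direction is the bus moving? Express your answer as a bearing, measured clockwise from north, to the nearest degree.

127°

Taking east as x and north as y: bus velocity = (46.225, -20.581) km/h; car velocity = (-25.577, 33.942) km/h.
Velocity of bus relative to car = (46.225, -20.581) − (-25.577, 33.942) = (71.803, -54.523) km/h.
Bearing = atan2(71.80, -54.52) = 127.21° clockwise from north.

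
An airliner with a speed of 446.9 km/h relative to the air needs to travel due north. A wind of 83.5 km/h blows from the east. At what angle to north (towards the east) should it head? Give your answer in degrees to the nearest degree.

The wind pushes perpendicular to the desired track; the heading must have a component into the wind equal to 83.5 km/h: 446.9 sin θ = 83.5.
sin θ = 0.1868, so θ = 10.769°.

11°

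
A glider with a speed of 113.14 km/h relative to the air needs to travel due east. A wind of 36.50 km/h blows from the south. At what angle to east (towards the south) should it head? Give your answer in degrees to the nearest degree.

19°

The wind pushes perpendicular to the desired track; the heading must have a component into the wind equal to 36.50 km/h: 113.14 sin θ = 36.50.
sin θ = 0.3226, so θ = 18.821°.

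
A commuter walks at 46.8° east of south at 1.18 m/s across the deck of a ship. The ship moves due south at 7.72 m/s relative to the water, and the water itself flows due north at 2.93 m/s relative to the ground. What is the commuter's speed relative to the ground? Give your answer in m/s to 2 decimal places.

In east/north components (m/s): commuter relative to ship = (0.860, -0.808); ship relative to water = (0.000, -7.720); water relative to ground = (0.000, 2.930).
Sum = (0.860, -5.598) m/s.
Speed = |(0.860, -5.598)| = 5.663 m/s.

5.66 m/s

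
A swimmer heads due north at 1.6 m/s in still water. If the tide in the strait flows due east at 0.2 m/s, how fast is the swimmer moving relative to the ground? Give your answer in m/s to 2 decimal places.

1.61 m/s

Taking east as x and north as y: velocity relative to the water = (0.000, 1.600) m/s; the water relative to ground = (0.200, 0.000) m/s.
Velocity relative to ground = (0.000, 1.600) + (0.200, 0.000) = (0.200, 1.600) m/s.
Speed = |(0.200, 1.600)| = 1.612 m/s.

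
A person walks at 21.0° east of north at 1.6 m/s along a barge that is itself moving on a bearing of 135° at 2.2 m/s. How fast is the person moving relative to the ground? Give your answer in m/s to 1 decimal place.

Taking east as x and north as y: barge velocity = (1.556, -1.556) m/s; person velocity relative to barge = (0.573, 1.494) m/s.
Velocity relative to ground = (1.556, -1.556) + (0.573, 1.494) = (2.129, -0.062) m/s.
Speed = |(2.129, -0.062)| = 2.130 m/s.

2.1 m/s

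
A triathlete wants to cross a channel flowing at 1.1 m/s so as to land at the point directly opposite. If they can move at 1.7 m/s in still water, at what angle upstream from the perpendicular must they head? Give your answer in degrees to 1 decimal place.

40.3°

To cancel the current, the upstream component of the triathlete's velocity must equal the flow: 1.7 sin θ = 1.1.
sin θ = 1.1 / 1.7 = 0.6471.
θ = arcsin(0.6471) = 40.320°.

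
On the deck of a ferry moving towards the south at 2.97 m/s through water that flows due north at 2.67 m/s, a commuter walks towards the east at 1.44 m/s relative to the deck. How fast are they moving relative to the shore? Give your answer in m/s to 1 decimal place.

1.5 m/s

In east/north components (m/s): commuter relative to ferry = (1.440, 0.000); ferry relative to water = (0.000, -2.970); water relative to ground = (0.000, 2.670).
Sum = (1.440, -0.300) m/s.
Speed = |(1.440, -0.300)| = 1.471 m/s.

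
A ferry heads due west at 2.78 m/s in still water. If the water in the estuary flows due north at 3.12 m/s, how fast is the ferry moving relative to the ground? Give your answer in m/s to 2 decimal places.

4.18 m/s

Taking east as x and north as y: velocity relative to the water = (-2.780, 0.000) m/s; the water relative to ground = (0.000, 3.120) m/s.
Velocity relative to ground = (-2.780, 0.000) + (0.000, 3.120) = (-2.780, 3.120) m/s.
Speed = |(-2.780, 3.120)| = 4.179 m/s.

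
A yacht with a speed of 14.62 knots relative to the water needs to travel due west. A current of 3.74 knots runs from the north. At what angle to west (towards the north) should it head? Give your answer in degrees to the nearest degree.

The current pushes perpendicular to the desired track; the heading must have a component into the current equal to 3.74 knots: 14.62 sin θ = 3.74.
sin θ = 0.2558, so θ = 14.822°.

15°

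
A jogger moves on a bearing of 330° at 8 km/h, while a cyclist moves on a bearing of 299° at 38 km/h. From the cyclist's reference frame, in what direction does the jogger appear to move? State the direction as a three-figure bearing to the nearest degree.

111°

Taking east as x and north as y: jogger velocity = (-4.000, 6.928) km/h; cyclist velocity = (-33.236, 18.423) km/h.
Velocity of jogger relative to cyclist = (-4.000, 6.928) − (-33.236, 18.423) = (29.236, -11.495) km/h.
Bearing = atan2(29.24, -11.49) = 111.46° clockwise from north.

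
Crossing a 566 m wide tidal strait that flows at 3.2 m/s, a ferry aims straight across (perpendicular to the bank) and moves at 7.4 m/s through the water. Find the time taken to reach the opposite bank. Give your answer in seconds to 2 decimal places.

76.49 s

The component of the ferry's velocity perpendicular to the bank is 7.4 m/s.
The current is parallel to the bank, so it does not affect the crossing time.
Time = 566 / 7.400 = 76.486 s.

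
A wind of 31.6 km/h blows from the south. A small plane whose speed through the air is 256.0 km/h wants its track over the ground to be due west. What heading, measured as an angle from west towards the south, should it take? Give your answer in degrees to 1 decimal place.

7.1°

The wind pushes perpendicular to the desired track; the heading must have a component into the wind equal to 31.6 km/h: 256.0 sin θ = 31.6.
sin θ = 0.1234, so θ = 7.091°.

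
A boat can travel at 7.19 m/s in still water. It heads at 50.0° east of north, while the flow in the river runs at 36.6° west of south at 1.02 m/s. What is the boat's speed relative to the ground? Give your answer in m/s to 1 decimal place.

Taking east as x and north as y: velocity relative to the water = (5.508, 4.622) m/s; the water relative to ground = (-0.608, -0.819) m/s.
Velocity relative to ground = (5.508, 4.622) + (-0.608, -0.819) = (4.900, 3.803) m/s.
Speed = |(4.900, 3.803)| = 6.202 m/s.

6.2 m/s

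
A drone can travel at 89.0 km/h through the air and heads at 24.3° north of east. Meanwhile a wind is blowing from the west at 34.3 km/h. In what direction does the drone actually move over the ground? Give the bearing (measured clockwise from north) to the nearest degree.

Taking east as x and north as y: velocity relative to the air = (81.115, 36.625) km/h; the air relative to ground = (34.300, 0.000) km/h.
Velocity relative to ground = (81.115, 36.625) + (34.300, 0.000) = (115.415, 36.625) km/h.
Bearing = atan2(115.41, 36.62) = 72.39° clockwise from north.

072°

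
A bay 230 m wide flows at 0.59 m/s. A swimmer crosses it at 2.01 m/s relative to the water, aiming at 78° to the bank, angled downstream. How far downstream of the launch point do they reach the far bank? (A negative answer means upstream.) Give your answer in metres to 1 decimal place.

Perpendicular speed = 1.966 m/s; crossing time = 230 / 1.966 = 116.984 s.
Net downstream speed = 1.008 m/s.
Drift = 1.008 × 116.984 = 117.909 m (downstream).

117.9 m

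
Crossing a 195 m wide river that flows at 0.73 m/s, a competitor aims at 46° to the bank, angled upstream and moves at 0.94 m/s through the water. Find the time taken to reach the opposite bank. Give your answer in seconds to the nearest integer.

288 s

The component of the competitor's velocity perpendicular to the bank is 0.94 × sin 46° = 0.676 m/s.
Only the cross-stream component determines the crossing time; the current contributes nothing perpendicular to the bank.
Time = 195 / 0.676 = 288.385 s.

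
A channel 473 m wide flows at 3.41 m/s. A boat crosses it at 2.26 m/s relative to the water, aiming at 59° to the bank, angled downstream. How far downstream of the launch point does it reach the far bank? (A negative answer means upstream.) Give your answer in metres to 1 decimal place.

1116.8 m

Perpendicular speed = 1.937 m/s; crossing time = 473 / 1.937 = 244.167 s.
Net downstream speed = 4.574 m/s.
Drift = 4.574 × 244.167 = 1116.817 m (downstream).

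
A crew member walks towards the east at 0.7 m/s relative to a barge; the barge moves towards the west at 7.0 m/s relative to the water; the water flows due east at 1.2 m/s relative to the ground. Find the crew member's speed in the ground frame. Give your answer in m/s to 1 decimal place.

5.1 m/s

In east/north components (m/s): crew member relative to barge = (0.700, 0.000); barge relative to water = (-7.000, 0.000); water relative to ground = (1.200, 0.000).
Sum = (-5.100, 0.000) m/s.
Speed = |(-5.100, 0.000)| = 5.100 m/s.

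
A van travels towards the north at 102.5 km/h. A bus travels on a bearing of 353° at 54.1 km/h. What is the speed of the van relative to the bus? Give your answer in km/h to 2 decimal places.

49.25 km/h

Taking east as x and north as y: van velocity = (0.000, 102.500) km/h; bus velocity = (-6.593, 53.697) km/h.
Velocity of van relative to bus = (0.000, 102.500) − (-6.593, 53.697) = (6.593, 48.803) km/h.
Magnitude = |(6.593, 48.803)| = 49.247 km/h.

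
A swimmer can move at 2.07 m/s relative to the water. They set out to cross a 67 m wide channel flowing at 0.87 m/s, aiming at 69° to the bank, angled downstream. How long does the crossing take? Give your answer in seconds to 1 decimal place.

The component of the swimmer's velocity perpendicular to the bank is 2.07 × sin 69° = 1.933 m/s.
Only the cross-stream component determines the crossing time; the current contributes nothing perpendicular to the bank.
Time = 67 / 1.933 = 34.670 s.

34.7 s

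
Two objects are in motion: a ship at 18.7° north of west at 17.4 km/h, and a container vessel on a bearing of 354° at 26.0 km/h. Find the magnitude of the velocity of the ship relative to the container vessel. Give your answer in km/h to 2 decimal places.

Taking east as x and north as y: ship velocity = (-16.481, 5.579) km/h; container vessel velocity = (-2.718, 25.858) km/h.
Velocity of ship relative to container vessel = (-16.481, 5.579) − (-2.718, 25.858) = (-13.764, -20.279) km/h.
Magnitude = |(-13.764, -20.279)| = 24.509 km/h.

24.51 km/h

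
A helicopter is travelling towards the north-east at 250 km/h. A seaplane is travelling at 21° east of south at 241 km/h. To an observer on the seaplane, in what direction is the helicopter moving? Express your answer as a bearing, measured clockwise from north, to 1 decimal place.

012.7°

Taking east as x and north as y: helicopter velocity = (176.777, 176.777) km/h; seaplane velocity = (86.367, -224.993) km/h.
Velocity of helicopter relative to seaplane = (176.777, 176.777) − (86.367, -224.993) = (90.410, 401.770) km/h.
Bearing = atan2(90.41, 401.77) = 12.68° clockwise from north.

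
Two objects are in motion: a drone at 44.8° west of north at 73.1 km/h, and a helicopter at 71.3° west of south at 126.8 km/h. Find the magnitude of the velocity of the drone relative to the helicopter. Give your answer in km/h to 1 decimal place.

115.2 km/h

Taking east as x and north as y: drone velocity = (-51.509, 51.870) km/h; helicopter velocity = (-120.106, -40.654) km/h.
Velocity of drone relative to helicopter = (-51.509, 51.870) − (-120.106, -40.654) = (68.598, 92.523) km/h.
Magnitude = |(68.598, 92.523)| = 115.179 km/h.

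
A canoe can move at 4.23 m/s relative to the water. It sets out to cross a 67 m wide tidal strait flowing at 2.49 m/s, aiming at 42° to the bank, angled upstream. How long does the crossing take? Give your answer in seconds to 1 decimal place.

23.7 s

The component of the canoe's velocity perpendicular to the bank is 4.23 × sin 42° = 2.830 m/s.
Only the cross-stream component determines the crossing time; the current contributes nothing perpendicular to the bank.
Time = 67 / 2.830 = 23.671 s.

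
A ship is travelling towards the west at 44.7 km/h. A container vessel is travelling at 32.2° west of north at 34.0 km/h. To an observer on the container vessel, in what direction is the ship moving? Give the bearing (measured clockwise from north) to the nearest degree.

223°

Taking east as x and north as y: ship velocity = (-44.700, 0.000) km/h; container vessel velocity = (-18.118, 28.771) km/h.
Velocity of ship relative to container vessel = (-44.700, 0.000) − (-18.118, 28.771) = (-26.582, -28.771) km/h.
Bearing = atan2(-26.58, -28.77) = 222.74° clockwise from north.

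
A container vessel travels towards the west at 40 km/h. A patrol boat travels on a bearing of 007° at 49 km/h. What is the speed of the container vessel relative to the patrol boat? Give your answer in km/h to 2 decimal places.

Taking east as x and north as y: container vessel velocity = (-40.000, 0.000) km/h; patrol boat velocity = (5.972, 48.635) km/h.
Velocity of container vessel relative to patrol boat = (-40.000, 0.000) − (5.972, 48.635) = (-45.972, -48.635) km/h.
Magnitude = |(-45.972, -48.635)| = 66.923 km/h.

66.92 km/h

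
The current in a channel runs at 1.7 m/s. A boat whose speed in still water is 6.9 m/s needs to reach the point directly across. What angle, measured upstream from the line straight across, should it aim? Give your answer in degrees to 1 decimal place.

To cancel the current, the upstream component of the boat's velocity must equal the flow: 6.9 sin θ = 1.7.
sin θ = 1.7 / 6.9 = 0.2464.
θ = arcsin(0.2464) = 14.263°.

14.3°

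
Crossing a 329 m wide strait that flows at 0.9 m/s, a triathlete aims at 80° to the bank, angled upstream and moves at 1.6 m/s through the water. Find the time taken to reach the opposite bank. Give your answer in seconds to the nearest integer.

The component of the triathlete's velocity perpendicular to the bank is 1.6 × sin 80° = 1.576 m/s.
The current is parallel to the bank, so it does not affect the crossing time.
Time = 329 / 1.576 = 208.797 s.

209 s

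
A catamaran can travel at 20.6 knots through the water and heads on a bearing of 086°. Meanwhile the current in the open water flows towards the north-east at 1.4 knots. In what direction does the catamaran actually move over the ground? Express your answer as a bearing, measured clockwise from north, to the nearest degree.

084°

Taking east as x and north as y: velocity relative to the water = (20.550, 1.437) knots; the water relative to ground = (0.990, 0.990) knots.
Velocity relative to ground = (20.550, 1.437) + (0.990, 0.990) = (21.540, 2.427) knots.
Bearing = atan2(21.54, 2.43) = 83.57° clockwise from north.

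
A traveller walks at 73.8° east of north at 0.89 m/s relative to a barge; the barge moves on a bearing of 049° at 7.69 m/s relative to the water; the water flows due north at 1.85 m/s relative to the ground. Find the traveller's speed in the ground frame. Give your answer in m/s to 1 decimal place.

9.8 m/s

In east/north components (m/s): traveller relative to barge = (0.855, 0.248); barge relative to water = (5.804, 5.045); water relative to ground = (0.000, 1.850).
Sum = (6.658, 7.143) m/s.
Speed = |(6.658, 7.143)| = 9.765 m/s.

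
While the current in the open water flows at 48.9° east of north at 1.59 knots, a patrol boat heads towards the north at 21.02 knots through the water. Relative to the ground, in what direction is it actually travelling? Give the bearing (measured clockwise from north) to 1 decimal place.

003.1°

Taking east as x and north as y: velocity relative to the water = (0.000, 21.020) knots; the water relative to ground = (1.198, 1.045) knots.
Velocity relative to ground = (0.000, 21.020) + (1.198, 1.045) = (1.198, 22.065) knots.
Bearing = atan2(1.20, 22.07) = 3.11° clockwise from north.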